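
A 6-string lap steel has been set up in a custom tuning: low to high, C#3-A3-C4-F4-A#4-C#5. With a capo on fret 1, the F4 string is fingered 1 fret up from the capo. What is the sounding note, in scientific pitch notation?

G4

The capo raises the open F4 by 1 semitone to F#4; fretting 1 more gives F4 + 1 + 1 = F4 + 2 semitones = G4.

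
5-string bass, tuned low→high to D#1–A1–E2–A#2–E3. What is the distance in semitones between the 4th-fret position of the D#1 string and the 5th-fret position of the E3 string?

D#1 at fret 4 → G1 (MIDI 31); E3 at fret 5 → A3 (MIDI 57).
31 − 57 = -26, so the two pitches are 26 semitones apart, with A3 the higher.

26 semitones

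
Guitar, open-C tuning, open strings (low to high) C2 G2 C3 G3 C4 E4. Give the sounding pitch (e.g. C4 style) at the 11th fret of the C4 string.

B4

C4 is MIDI 60. Adding 11 gives 71, which is B4.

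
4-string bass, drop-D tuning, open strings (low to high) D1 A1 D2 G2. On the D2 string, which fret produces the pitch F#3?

F#3 is 16 semitones above the open D2 (D–D#–E–F–…–E–F–F#), so it sits at fret 16.

16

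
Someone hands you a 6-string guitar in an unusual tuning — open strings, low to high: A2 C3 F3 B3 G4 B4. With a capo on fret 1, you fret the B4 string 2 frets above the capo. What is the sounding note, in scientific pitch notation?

The capo raises the open B4 by 1 semitone to C5; fretting 2 more gives B4 + 1 + 2 = B4 + 3 semitones = D5.

D5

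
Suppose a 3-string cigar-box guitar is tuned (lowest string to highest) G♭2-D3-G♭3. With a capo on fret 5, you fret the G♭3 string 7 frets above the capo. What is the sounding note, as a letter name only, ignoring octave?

The capo raises the open G♭3 by 5 semitones to B3; fretting 7 more gives G♭3 + 5 + 7 = G♭3 + 12 semitones, landing on G♭.
(Also written F♯.)

G♭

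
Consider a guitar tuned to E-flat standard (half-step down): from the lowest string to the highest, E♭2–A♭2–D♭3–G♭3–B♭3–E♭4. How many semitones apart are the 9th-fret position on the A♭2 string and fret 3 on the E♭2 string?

11 semitones

A♭2 at fret 9 → F3 (MIDI 53); E♭2 at fret 3 → G♭2 (MIDI 42).
53 − 42 = 11, so the two pitches are 11 semitones apart, with F3 the higher.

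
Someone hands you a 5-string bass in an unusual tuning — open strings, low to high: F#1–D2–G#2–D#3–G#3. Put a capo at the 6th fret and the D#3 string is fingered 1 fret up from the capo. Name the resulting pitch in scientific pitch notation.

The capo raises the open D#3 by 6 semitones to A3; fretting 1 more gives D#3 + 6 + 1 = D#3 + 7 semitones = A#3.

A#3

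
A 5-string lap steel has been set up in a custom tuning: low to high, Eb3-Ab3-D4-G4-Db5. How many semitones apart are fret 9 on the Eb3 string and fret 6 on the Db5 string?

Eb3 at fret 9 → C4 (MIDI 60); Db5 at fret 6 → G5 (MIDI 79).
60 − 79 = -19, so the two pitches are 19 semitones apart, with G5 the higher.

19 semitones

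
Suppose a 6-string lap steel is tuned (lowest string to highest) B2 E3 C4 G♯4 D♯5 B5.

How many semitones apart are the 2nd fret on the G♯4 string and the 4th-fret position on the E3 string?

G♯4 at fret 2 → A♯4 (MIDI 70); E3 at fret 4 → G♯3 (MIDI 56).
70 − 56 = 14, so the two pitches are 14 semitones apart, with A♯4 the higher.

14 semitones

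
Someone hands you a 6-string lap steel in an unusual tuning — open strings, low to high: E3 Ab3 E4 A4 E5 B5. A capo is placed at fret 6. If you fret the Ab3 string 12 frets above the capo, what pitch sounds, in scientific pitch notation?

D5

The capo raises the open Ab3 by 6 semitones to D4; fretting 12 more gives Ab3 + 6 + 12 = Ab3 + 18 semitones = D5.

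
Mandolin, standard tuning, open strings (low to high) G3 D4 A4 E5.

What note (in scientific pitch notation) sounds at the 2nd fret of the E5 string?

F#5

E5 is MIDI 76. Adding 2 gives 78, which is F#5.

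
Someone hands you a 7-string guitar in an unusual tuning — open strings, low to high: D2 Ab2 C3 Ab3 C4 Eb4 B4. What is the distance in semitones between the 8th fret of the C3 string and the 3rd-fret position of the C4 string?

7 semitones

C3 at fret 8 → Ab3 (MIDI 56); C4 at fret 3 → Eb4 (MIDI 63).
56 − 63 = -7, so the two pitches are 7 semitones apart, with Eb4 the higher.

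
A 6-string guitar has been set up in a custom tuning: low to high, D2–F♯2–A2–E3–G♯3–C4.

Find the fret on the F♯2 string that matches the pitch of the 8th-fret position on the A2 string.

11

Fret 8 on A2 is MIDI 45 + 8 = 53 (F3). On the F♯2 string (open MIDI 42), that pitch is 53 − 42 = fret 11.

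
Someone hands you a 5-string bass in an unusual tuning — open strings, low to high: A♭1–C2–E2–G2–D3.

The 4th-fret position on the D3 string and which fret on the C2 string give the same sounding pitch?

Fret 4 on D3 is MIDI 50 + 4 = 54 (G♭3). On the C2 string (open MIDI 36), that pitch is 54 − 36 = fret 18.

18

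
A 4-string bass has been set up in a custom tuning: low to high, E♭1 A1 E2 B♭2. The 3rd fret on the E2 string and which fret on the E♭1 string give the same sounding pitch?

E2 at fret 3 is E2 + 3 semitones = G2.
The open E♭1 string is 13 semitones below the open E2, so the same pitch on the E♭1 string lies at fret 3 + 13 = 16.

16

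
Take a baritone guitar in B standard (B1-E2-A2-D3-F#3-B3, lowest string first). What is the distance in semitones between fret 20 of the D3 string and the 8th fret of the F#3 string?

D3 at fret 20 → A#4 (MIDI 70); F#3 at fret 8 → D4 (MIDI 62).
70 − 62 = 8, so the two pitches are 8 semitones apart, with A#4 the higher.

8 semitones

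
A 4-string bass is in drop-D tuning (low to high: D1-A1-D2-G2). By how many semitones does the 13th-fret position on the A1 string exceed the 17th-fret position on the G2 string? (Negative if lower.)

A1 at fret 13 → A#2 (MIDI 46); G2 at fret 17 → C4 (MIDI 60).
46 − 60 = -14, so the two pitches are 14 semitones apart.

-14 semitones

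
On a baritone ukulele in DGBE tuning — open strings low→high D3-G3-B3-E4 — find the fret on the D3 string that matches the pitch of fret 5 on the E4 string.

Fret 5 on E4 is MIDI 64 + 5 = 69 (A4). On the D3 string (open MIDI 50), that pitch is 69 − 50 = fret 19.

19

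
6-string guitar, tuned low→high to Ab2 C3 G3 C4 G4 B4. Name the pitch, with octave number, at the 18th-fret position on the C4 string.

Gb5

The open C4 string plus 18 semitones: C–Db–D–Eb–…–E–F–Gb.
The walk passes from B into C once, so the octave number goes from 4 to 5.
(Equivalently spelled F#5.)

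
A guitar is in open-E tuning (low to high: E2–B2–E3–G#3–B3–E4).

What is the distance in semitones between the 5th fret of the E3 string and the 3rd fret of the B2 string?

E3 at fret 5 → A3 (MIDI 57); B2 at fret 3 → D3 (MIDI 50).
57 − 50 = 7, so the two pitches are 7 semitones apart, with A3 the higher.

7 semitones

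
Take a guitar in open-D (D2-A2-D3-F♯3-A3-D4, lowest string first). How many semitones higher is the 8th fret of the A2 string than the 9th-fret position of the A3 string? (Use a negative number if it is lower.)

-13 semitones

A2 at fret 8 → F3 (MIDI 53); A3 at fret 9 → F♯4 (MIDI 66).
53 − 66 = -13, so the two pitches are 13 semitones apart.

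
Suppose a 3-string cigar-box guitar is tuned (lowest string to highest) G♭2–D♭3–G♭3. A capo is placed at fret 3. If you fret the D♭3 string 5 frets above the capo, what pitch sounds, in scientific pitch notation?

A3

The capo raises the open D♭3 by 3 semitones to E3; fretting 5 more gives D♭3 + 3 + 5 = D♭3 + 8 semitones = A3.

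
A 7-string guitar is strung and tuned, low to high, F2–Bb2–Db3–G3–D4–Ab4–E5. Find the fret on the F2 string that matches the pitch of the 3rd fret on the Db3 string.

Db3 at fret 3 is Db3 + 3 semitones = E3.
The open F2 string is 8 semitones below the open Db3, so the same pitch on the F2 string lies at fret 3 + 8 = 11.

11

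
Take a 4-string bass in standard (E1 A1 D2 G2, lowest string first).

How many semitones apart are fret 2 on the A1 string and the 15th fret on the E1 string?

8 semitones

A1 at fret 2 → B1 (MIDI 35); E1 at fret 15 → G2 (MIDI 43).
35 − 43 = -8, so the two pitches are 8 semitones apart, with G2 the higher.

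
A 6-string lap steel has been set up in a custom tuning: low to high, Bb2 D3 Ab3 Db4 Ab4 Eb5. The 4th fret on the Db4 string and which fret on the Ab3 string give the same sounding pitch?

9

Db4 at fret 4 is Db4 + 4 semitones = F4.
The open Ab3 string is 5 semitones below the open Db4, so the same pitch on the Ab3 string lies at fret 4 + 5 = 9.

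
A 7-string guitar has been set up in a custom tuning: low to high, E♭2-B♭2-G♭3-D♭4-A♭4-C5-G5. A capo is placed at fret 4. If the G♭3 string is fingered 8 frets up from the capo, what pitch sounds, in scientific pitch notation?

G♭4

The capo raises the open G♭3 by 4 semitones to B♭3; fretting 8 more gives G♭3 + 4 + 8 = G♭3 + 12 semitones = G♭4.
(Also written F♯.)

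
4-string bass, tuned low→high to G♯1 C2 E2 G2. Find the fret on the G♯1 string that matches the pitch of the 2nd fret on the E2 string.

10

Fret 2 on E2 is MIDI 40 + 2 = 42 (F♯2). On the G♯1 string (open MIDI 32), that pitch is 42 − 32 = fret 10.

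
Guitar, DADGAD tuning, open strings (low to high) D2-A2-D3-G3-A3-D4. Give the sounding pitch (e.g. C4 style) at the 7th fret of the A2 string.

A2 is MIDI 45. Adding 7 gives 52, which is E3.

E3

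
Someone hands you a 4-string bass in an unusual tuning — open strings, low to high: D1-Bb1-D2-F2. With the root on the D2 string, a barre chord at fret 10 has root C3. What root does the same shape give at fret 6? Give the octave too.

Moving from fret 10 to fret 6 shifts the root by -4 semitones.
C3 down 4 semitones is Ab2.

Ab2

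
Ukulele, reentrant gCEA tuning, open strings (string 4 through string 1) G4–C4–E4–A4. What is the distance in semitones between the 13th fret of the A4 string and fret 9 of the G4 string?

A4 at fret 13 → A#5 (MIDI 82); G4 at fret 9 → E5 (MIDI 76).
82 − 76 = 6, so the two pitches are 6 semitones apart, with A#5 the higher.

6 semitones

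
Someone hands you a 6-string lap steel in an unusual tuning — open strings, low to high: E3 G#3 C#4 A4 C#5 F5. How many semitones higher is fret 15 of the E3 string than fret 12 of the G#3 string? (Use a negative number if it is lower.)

-1 semitone

E3 at fret 15 → G4 (MIDI 67); G#3 at fret 12 → G#4 (MIDI 68).
67 − 68 = -1, so the two pitches are 1 semitone apart.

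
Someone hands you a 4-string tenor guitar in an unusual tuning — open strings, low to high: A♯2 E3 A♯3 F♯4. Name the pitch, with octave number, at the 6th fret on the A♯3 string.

E4

Each fret is one semitone, so A♯3 + 6 = E4.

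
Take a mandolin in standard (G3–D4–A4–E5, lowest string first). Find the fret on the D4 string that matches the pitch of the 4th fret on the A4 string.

11

A4 at fret 4 is A4 + 4 semitones = C#5.
The open D4 string is 7 semitones below the open A4, so the same pitch on the D4 string lies at fret 4 + 7 = 11.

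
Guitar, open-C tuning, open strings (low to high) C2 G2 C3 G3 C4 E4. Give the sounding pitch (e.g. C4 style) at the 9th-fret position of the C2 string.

C2 is MIDI 36. Adding 9 gives 45, which is A2.

A2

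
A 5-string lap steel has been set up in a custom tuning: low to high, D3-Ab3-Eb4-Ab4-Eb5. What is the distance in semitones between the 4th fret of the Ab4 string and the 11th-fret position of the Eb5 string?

Ab4 at fret 4 → C5 (MIDI 72); Eb5 at fret 11 → D6 (MIDI 86).
72 − 86 = -14, so the two pitches are 14 semitones apart, with D6 the higher.

14 semitones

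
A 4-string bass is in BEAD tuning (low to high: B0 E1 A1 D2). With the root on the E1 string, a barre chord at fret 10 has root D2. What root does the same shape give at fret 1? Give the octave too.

Moving from fret 10 to fret 1 shifts the root by -9 semitones.
D2 down 9 semitones is F1.

F1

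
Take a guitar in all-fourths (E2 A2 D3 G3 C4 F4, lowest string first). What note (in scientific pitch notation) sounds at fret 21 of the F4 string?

The open F4 string plus 21 semitones: F–F#–G–G#–…–C–C#–D.
The walk passes from B into C 2 times, so the octave number goes from 4 to 6.

D6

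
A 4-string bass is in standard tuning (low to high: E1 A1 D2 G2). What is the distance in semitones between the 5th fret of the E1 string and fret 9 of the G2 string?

E1 at fret 5 → A1 (MIDI 33); G2 at fret 9 → E3 (MIDI 52).
33 − 52 = -19, so the two pitches are 19 semitones apart, with E3 the higher.

19 semitones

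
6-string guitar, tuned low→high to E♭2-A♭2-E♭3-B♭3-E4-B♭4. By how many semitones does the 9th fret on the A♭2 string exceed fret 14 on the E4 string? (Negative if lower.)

A♭2 at fret 9 → F3 (MIDI 53); E4 at fret 14 → G♭5 (MIDI 78).
53 − 78 = -25, so the two pitches are 25 semitones apart.

-25 semitones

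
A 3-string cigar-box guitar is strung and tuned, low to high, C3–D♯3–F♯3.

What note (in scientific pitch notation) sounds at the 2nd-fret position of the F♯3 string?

G♯3

Each fret is one semitone, so F♯3 + 2 = G♯3.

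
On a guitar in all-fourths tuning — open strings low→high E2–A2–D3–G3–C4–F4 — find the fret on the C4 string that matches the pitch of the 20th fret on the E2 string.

0

E2 at fret 20 is E2 + 20 semitones = C4.
The open C4 string is 20 semitones above the open E2, so the same pitch on the C4 string lies at fret 20 − 20 = 0.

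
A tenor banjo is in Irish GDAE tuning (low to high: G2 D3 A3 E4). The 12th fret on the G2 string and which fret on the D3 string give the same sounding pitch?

5

G2 at fret 12 is G2 + 12 semitones = G3.
The open D3 string is 7 semitones above the open G2, so the same pitch on the D3 string lies at fret 12 − 7 = 5.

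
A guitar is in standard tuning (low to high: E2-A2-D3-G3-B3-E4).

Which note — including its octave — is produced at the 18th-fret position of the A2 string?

The open A2 string plus 18 semitones: A–A#–B–C–…–C#–D–D#.
The walk passes from B into C 2 times, so the octave number goes from 2 to 4.
(Equivalently spelled Eb4.)

D#4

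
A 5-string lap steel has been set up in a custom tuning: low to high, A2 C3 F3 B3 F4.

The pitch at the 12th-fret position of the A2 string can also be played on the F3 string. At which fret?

A2 at fret 12 is A2 + 12 semitones = A3.
The open F3 string is 8 semitones above the open A2, so the same pitch on the F3 string lies at fret 12 − 8 = 4.

4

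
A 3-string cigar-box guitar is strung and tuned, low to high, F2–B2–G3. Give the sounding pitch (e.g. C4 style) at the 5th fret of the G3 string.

C4

Each fret is one semitone, so G3 + 5 = C4.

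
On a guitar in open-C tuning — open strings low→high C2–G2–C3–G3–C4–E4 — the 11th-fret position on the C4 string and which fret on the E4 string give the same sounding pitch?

C4 at fret 11 is C4 + 11 semitones = B4.
The open E4 string is 4 semitones above the open C4, so the same pitch on the E4 string lies at fret 11 − 4 = 7.

7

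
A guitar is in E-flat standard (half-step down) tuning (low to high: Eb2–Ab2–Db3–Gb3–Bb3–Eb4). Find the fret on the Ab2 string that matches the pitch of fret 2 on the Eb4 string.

21

Eb4 at fret 2 is Eb4 + 2 semitones = F4.
The open Ab2 string is 19 semitones below the open Eb4, so the same pitch on the Ab2 string lies at fret 2 + 19 = 21.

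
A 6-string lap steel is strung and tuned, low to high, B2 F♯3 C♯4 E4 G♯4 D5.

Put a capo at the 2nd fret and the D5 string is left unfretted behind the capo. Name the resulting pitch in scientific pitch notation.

The capo raises the open D5 by 2 semitones to E5; fretting 0 more gives D5 + 2 + 0 = D5 + 2 semitones = E5.

E5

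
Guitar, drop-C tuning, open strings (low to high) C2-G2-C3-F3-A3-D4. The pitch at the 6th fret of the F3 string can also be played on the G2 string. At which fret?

16

F3 at fret 6 is F3 + 6 semitones = B3.
The open G2 string is 10 semitones below the open F3, so the same pitch on the G2 string lies at fret 6 + 10 = 16.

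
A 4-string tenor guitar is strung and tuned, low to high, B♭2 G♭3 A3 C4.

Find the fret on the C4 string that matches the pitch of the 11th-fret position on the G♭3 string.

5

Fret 11 on G♭3 is MIDI 54 + 11 = 65 (F4). On the C4 string (open MIDI 60), that pitch is 65 − 60 = fret 5.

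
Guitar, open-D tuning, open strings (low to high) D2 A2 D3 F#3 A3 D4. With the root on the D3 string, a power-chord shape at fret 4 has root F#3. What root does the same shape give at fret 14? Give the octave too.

Moving from fret 4 to fret 14 shifts the root by 10 semitones.
F#3 up 10 semitones is E4.

E4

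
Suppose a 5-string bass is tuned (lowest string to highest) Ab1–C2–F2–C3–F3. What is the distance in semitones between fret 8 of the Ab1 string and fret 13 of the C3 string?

Ab1 at fret 8 → E2 (MIDI 40); C3 at fret 13 → Db4 (MIDI 61).
40 − 61 = -21, so the two pitches are 21 semitones apart, with Db4 the higher.

21 semitones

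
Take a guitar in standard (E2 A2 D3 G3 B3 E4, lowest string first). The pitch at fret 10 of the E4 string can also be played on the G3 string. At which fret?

E4 at fret 10 is E4 + 10 semitones = D5.
The open G3 string is 9 semitones below the open E4, so the same pitch on the G3 string lies at fret 10 + 9 = 19.

19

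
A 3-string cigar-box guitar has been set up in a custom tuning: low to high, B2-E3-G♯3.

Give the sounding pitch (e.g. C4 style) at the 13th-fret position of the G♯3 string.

A4

Each fret is one semitone, so G♯3 + 13 = A4.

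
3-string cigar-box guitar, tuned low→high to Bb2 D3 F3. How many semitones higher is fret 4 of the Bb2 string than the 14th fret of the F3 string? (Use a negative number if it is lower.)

-17 semitones

Bb2 at fret 4 → D3 (MIDI 50); F3 at fret 14 → G4 (MIDI 67).
50 − 67 = -17, so the two pitches are 17 semitones apart.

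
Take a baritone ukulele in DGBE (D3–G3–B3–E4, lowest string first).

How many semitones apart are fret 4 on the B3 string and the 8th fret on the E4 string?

B3 at fret 4 → D#4 (MIDI 63); E4 at fret 8 → C5 (MIDI 72).
63 − 72 = -9, so the two pitches are 9 semitones apart, with C5 the higher.

9 semitones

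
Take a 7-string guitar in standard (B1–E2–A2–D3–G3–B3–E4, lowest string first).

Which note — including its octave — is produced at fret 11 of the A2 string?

G#3

Each fret is one semitone, so A2 + 11 = G#3.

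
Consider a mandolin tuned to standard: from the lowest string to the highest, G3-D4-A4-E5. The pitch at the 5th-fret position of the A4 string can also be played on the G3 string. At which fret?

19

Fret 5 on A4 is MIDI 69 + 5 = 74 (D5). On the G3 string (open MIDI 55), that pitch is 74 − 55 = fret 19.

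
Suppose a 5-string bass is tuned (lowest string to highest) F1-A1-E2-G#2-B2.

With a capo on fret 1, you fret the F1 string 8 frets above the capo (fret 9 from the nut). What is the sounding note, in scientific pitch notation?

The capo raises the open F1 by 1 semitone to F#1; fretting 8 more gives F1 + 1 + 8 = F1 + 9 semitones = D2.

D2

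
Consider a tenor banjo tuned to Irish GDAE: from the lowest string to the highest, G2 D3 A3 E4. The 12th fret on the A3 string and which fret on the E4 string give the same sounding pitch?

5

Fret 12 on A3 is MIDI 57 + 12 = 69 (A4). On the E4 string (open MIDI 64), that pitch is 69 − 64 = fret 5.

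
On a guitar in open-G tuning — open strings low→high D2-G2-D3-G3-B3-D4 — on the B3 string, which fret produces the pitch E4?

5

E4 is 5 semitones above the open B3 (B–C–C#–D–D#–E), so it sits at fret 5.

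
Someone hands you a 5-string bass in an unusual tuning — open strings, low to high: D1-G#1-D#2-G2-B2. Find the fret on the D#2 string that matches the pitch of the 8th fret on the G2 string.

12

G2 at fret 8 is G2 + 8 semitones = D#3.
The open D#2 string is 4 semitones below the open G2, so the same pitch on the D#2 string lies at fret 8 + 4 = 12.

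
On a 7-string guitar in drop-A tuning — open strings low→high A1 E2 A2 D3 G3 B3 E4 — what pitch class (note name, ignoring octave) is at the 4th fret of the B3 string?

D#

The open B3 string plus 4 semitones: B–C–C#–D–D#.
(Equivalently spelled Eb.)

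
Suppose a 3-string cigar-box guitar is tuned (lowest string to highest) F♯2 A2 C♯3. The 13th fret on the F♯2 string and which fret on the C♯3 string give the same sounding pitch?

6

F♯2 at fret 13 is F♯2 + 13 semitones = G3.
The open C♯3 string is 7 semitones above the open F♯2, so the same pitch on the C♯3 string lies at fret 13 − 7 = 6.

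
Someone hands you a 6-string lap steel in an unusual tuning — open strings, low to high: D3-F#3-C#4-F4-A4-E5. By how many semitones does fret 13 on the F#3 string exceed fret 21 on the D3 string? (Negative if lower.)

-4 semitones

F#3 at fret 13 → G4 (MIDI 67); D3 at fret 21 → B4 (MIDI 71).
67 − 71 = -4, so the two pitches are 4 semitones apart.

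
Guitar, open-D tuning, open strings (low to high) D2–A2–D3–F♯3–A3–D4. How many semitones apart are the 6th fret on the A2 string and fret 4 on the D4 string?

A2 at fret 6 → D♯3 (MIDI 51); D4 at fret 4 → F♯4 (MIDI 66).
51 − 66 = -15, so the two pitches are 15 semitones apart, with F♯4 the higher.

15 semitones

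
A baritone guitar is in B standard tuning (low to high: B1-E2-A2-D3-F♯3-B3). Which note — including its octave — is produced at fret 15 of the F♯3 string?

A4

Each fret is one semitone, so F♯3 + 15 = A4.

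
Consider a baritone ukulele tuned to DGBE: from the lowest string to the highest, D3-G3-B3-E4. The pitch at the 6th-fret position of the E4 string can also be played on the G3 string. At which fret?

E4 at fret 6 is E4 + 6 semitones = A#4.
The open G3 string is 9 semitones below the open E4, so the same pitch on the G3 string lies at fret 6 + 9 = 15.

15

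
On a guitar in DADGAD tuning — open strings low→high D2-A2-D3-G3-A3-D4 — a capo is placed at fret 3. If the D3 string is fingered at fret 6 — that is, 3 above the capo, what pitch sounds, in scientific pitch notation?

G♯3

The capo raises the open D3 by 3 semitones to F3; fretting 3 more gives D3 + 3 + 3 = D3 + 6 semitones = G♯3.
(Also written A♭.)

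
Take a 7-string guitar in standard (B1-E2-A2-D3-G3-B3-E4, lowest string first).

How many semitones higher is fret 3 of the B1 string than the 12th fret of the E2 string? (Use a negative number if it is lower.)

B1 at fret 3 → D2 (MIDI 38); E2 at fret 12 → E3 (MIDI 52).
38 − 52 = -14, so the two pitches are 14 semitones apart.

-14 semitones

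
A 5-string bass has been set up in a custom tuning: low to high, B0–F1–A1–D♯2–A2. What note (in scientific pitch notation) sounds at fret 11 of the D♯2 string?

Each fret is one semitone, so D♯2 + 11 = D3.

D3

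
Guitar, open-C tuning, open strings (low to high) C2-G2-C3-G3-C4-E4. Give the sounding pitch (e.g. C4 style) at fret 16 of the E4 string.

G#5

Each fret is one semitone, so E4 + 16 = G#5.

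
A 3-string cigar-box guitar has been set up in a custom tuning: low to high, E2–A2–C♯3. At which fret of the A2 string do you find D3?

5

D3 is 5 semitones above the open A2 (A–A#–B–C–C#–D), so it sits at fret 5.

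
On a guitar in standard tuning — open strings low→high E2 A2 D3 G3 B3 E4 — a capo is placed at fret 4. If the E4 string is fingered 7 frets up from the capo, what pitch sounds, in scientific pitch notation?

The capo raises the open E4 by 4 semitones to G♯4; fretting 7 more gives E4 + 4 + 7 = E4 + 11 semitones = D♯5.

D♯5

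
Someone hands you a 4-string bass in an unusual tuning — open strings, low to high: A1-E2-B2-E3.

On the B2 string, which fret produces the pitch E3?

E3 is 5 semitones above the open B2 (B–C–C#–D–D#–E), so it sits at fret 5.

5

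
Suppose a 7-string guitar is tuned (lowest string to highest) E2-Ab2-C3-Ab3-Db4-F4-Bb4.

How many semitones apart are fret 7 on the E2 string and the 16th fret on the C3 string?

17 semitones

E2 at fret 7 → B2 (MIDI 47); C3 at fret 16 → E4 (MIDI 64).
47 − 64 = -17, so the two pitches are 17 semitones apart, with E4 the higher.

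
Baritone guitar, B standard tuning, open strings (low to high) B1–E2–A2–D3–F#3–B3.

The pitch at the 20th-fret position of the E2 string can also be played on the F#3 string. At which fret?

E2 at fret 20 is E2 + 20 semitones = C4.
The open F#3 string is 14 semitones above the open E2, so the same pitch on the F#3 string lies at fret 20 − 14 = 6.

6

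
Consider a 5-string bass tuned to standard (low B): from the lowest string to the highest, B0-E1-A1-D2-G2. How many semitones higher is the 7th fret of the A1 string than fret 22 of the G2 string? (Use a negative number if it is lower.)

A1 at fret 7 → E2 (MIDI 40); G2 at fret 22 → F4 (MIDI 65).
40 − 65 = -25, so the two pitches are 25 semitones apart.

-25 semitones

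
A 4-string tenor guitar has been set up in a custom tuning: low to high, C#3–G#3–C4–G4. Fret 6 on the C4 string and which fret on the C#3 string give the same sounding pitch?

17

C4 at fret 6 is C4 + 6 semitones = F#4.
The open C#3 string is 11 semitones below the open C4, so the same pitch on the C#3 string lies at fret 6 + 11 = 17.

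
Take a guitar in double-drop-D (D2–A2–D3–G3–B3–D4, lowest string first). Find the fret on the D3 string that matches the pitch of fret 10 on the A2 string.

Fret 10 on A2 is MIDI 45 + 10 = 55 (G3). On the D3 string (open MIDI 50), that pitch is 55 − 50 = fret 5.

5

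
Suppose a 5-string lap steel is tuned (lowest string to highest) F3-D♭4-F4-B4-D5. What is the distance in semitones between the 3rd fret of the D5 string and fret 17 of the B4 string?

11 semitones

D5 at fret 3 → F5 (MIDI 77); B4 at fret 17 → E6 (MIDI 88).
77 − 88 = -11, so the two pitches are 11 semitones apart, with E6 the higher.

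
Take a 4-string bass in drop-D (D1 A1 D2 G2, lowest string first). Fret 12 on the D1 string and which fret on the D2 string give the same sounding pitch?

D1 at fret 12 is D1 + 12 semitones = D2.
The open D2 string is 12 semitones above the open D1, so the same pitch on the D2 string lies at fret 12 − 12 = 0.

0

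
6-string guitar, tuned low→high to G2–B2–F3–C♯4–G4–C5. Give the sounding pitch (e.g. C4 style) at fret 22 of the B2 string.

B2 is MIDI 47. Adding 22 gives 69, which is A4.

A4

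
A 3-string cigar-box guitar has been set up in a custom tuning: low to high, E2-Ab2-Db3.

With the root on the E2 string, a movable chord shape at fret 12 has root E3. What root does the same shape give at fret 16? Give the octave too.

Ab3

Moving from fret 12 to fret 16 shifts the root by 4 semitones.
E3 up 4 semitones is Ab3.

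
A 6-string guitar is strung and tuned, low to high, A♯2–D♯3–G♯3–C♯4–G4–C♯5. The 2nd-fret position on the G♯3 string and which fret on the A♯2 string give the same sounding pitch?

G♯3 at fret 2 is G♯3 + 2 semitones = A♯3.
The open A♯2 string is 10 semitones below the open G♯3, so the same pitch on the A♯2 string lies at fret 2 + 10 = 12.

12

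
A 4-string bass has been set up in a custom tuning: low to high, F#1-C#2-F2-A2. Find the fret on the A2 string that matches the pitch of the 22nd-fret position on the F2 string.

Fret 22 on F2 is MIDI 41 + 22 = 63 (D#4). On the A2 string (open MIDI 45), that pitch is 63 − 45 = fret 18.

18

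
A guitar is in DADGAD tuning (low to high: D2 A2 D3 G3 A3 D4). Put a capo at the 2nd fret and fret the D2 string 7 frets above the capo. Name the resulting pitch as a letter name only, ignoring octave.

B

The capo raises the open D2 by 2 semitones to E2; fretting 7 more gives D2 + 2 + 7 = D2 + 9 semitones, landing on B.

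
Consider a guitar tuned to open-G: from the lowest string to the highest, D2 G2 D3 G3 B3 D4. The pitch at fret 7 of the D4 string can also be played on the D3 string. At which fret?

Fret 7 on D4 is MIDI 62 + 7 = 69 (A4). On the D3 string (open MIDI 50), that pitch is 69 − 50 = fret 19.

19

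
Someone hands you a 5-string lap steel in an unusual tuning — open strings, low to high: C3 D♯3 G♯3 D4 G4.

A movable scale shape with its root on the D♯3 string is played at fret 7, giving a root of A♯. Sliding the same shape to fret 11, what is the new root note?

Moving from fret 7 to fret 11 shifts the root by 4 semitones.
A♯ up 4 semitones is D.

D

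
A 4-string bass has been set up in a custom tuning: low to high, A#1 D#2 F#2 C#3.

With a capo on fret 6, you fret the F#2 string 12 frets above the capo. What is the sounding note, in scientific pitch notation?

C4

The capo raises the open F#2 by 6 semitones to C3; fretting 12 more gives F#2 + 6 + 12 = F#2 + 18 semitones = C4.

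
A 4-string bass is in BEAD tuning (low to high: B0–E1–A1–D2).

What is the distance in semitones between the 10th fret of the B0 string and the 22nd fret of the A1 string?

22 semitones

B0 at fret 10 → A1 (MIDI 33); A1 at fret 22 → G3 (MIDI 55).
33 − 55 = -22, so the two pitches are 22 semitones apart, with G3 the higher.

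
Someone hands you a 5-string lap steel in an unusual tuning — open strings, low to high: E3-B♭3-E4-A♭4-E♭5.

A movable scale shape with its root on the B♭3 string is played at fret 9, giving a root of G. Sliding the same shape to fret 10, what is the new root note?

A♭

Moving from fret 9 to fret 10 shifts the root by 1 semitone.
G up 1 semitone is A♭.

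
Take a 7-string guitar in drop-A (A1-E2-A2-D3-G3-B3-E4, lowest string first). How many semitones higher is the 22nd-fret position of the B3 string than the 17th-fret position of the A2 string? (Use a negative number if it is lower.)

B3 at fret 22 → A5 (MIDI 81); A2 at fret 17 → D4 (MIDI 62).
81 − 62 = 19, so the two pitches are 19 semitones apart.

19 semitones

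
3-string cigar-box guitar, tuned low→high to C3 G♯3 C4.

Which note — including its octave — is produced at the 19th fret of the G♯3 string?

G♯3 is MIDI 56. Adding 19 gives 75, which is D♯5.
(Equivalently spelled E♭5.)

D♯5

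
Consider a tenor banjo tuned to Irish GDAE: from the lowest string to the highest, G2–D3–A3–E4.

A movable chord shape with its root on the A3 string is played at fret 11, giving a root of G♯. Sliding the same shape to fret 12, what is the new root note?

A

Moving from fret 11 to fret 12 shifts the root by 1 semitone.
G♯ up 1 semitone is A.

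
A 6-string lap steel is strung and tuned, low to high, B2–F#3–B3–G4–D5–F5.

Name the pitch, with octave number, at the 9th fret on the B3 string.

G#4

Each fret is one semitone, so B3 + 9 = G#4.
(Equivalently spelled Ab4.)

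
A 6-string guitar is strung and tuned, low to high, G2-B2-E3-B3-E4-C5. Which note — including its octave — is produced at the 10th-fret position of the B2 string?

The open B2 string plus 10 semitones: B–C–C#–D–…–G–G#–A.
The walk passes from B into C once, so the octave number goes from 2 to 3.

A3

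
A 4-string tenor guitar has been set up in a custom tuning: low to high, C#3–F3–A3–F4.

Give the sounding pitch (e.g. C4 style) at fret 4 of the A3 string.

Each fret is one semitone, so A3 + 4 = C#4.
(Equivalently spelled Db4.)

C#4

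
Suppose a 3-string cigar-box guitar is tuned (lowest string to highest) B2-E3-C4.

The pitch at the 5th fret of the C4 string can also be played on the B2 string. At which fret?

Fret 5 on C4 is MIDI 60 + 5 = 65 (F4). On the B2 string (open MIDI 47), that pitch is 65 − 47 = fret 18.

18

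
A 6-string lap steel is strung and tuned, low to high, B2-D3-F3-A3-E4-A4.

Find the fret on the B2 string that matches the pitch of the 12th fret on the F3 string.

18

Fret 12 on F3 is MIDI 53 + 12 = 65 (F4). On the B2 string (open MIDI 47), that pitch is 65 − 47 = fret 18.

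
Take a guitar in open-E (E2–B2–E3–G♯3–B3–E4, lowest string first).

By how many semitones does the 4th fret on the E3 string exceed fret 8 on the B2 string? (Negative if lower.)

E3 at fret 4 → G♯3 (MIDI 56); B2 at fret 8 → G3 (MIDI 55).
56 − 55 = 1, so the two pitches are 1 semitone apart.

1 semitone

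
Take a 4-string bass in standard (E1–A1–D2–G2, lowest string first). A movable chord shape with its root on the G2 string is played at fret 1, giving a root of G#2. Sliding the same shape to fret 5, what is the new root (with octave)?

C3

Moving from fret 1 to fret 5 shifts the root by 4 semitones.
G#2 up 4 semitones is C3.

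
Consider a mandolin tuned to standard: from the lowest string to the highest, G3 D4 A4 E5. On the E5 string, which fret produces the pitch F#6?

14

F#6 is 14 semitones above the open E5 (E–F–F#–G–…–E–F–F#), so it sits at fret 14.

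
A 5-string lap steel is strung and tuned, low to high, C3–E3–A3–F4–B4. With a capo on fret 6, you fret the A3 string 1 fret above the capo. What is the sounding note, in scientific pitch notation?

E4

The capo raises the open A3 by 6 semitones to Eb4; fretting 1 more gives A3 + 6 + 1 = A3 + 7 semitones = E4.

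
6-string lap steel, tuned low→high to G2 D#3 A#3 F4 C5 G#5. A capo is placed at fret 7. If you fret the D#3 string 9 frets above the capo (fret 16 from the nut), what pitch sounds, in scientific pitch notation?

G4

The capo raises the open D#3 by 7 semitones to A#3; fretting 9 more gives D#3 + 7 + 9 = D#3 + 16 semitones = G4.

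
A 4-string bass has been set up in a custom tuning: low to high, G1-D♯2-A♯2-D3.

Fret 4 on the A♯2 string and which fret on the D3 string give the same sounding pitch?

Fret 4 on A♯2 is MIDI 46 + 4 = 50 (D3). On the D3 string (open MIDI 50), that pitch is 50 − 50 = fret 0.

0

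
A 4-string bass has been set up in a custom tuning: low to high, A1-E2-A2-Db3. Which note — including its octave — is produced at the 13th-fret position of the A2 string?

Bb3

Each fret is one semitone, so A2 + 13 = Bb3.
(Equivalently spelled A#3.)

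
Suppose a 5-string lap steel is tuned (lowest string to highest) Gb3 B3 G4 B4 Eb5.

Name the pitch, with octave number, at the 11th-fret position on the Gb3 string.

F4

Each fret is one semitone, so Gb3 + 11 = F4.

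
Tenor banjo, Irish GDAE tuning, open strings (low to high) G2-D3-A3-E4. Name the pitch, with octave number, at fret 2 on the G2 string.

Each fret is one semitone, so G2 + 2 = A2.

A2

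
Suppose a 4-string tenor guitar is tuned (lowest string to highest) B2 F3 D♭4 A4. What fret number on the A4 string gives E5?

7

E5 is 7 semitones above the open A4 (A–Bb–B–C–Db–D–Eb–E), so it sits at fret 7.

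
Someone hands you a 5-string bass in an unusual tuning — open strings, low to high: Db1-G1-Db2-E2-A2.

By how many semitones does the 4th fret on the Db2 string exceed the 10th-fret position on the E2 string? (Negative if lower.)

-9 semitones

Db2 at fret 4 → F2 (MIDI 41); E2 at fret 10 → D3 (MIDI 50).
41 − 50 = -9, so the two pitches are 9 semitones apart.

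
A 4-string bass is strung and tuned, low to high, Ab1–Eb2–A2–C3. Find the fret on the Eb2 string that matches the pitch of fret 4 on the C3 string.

Fret 4 on C3 is MIDI 48 + 4 = 52 (E3). On the Eb2 string (open MIDI 39), that pitch is 52 − 39 = fret 13.

13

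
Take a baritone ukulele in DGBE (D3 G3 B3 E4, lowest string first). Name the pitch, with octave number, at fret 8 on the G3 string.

D#4

The open G3 string plus 8 semitones: G–G#–A–A#–B–C–C#–D–D#.
The walk passes from B into C once, so the octave number goes from 3 to 4.
(Equivalently spelled Eb4.)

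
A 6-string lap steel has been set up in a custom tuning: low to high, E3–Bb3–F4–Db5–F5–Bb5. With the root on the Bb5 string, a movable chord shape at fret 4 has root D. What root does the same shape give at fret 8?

Gb

Moving from fret 4 to fret 8 shifts the root by 4 semitones.
D up 4 semitones is Gb.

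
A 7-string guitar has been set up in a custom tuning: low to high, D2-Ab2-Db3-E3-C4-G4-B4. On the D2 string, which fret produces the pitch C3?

C3 is 10 semitones above the open D2 (D–Eb–E–F–…–Bb–B–C), so it sits at fret 10.

10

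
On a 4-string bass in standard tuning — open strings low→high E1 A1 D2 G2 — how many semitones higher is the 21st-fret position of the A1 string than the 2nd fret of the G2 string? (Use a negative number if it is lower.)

9 semitones

A1 at fret 21 → F#3 (MIDI 54); G2 at fret 2 → A2 (MIDI 45).
54 − 45 = 9, so the two pitches are 9 semitones apart.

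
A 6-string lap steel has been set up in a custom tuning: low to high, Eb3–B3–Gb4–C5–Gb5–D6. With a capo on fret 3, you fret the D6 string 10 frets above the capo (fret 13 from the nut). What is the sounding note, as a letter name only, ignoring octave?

The capo raises the open D6 by 3 semitones to F6; fretting 10 more gives D6 + 3 + 10 = D6 + 13 semitones, landing on Eb.
(Also written D#.)

Eb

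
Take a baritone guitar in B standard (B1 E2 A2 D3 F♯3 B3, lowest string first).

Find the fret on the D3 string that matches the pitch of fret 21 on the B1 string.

6

B1 at fret 21 is B1 + 21 semitones = G♯3.
The open D3 string is 15 semitones above the open B1, so the same pitch on the D3 string lies at fret 21 − 15 = 6.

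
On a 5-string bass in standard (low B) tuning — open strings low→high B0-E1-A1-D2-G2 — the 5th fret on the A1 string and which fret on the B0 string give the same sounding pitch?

A1 at fret 5 is A1 + 5 semitones = D2.
The open B0 string is 10 semitones below the open A1, so the same pitch on the B0 string lies at fret 5 + 10 = 15.

15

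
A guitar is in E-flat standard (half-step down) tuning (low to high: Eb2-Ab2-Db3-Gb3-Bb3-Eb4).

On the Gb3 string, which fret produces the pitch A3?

3

A3 is 3 semitones above the open Gb3 (Gb–G–Ab–A), so it sits at fret 3.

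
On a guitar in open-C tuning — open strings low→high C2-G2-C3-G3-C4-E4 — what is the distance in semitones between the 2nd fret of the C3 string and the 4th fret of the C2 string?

10 semitones

C3 at fret 2 → D3 (MIDI 50); C2 at fret 4 → E2 (MIDI 40).
50 − 40 = 10, so the two pitches are 10 semitones apart, with D3 the higher.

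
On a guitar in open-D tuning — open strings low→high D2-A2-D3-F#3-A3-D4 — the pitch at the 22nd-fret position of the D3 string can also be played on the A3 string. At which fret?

D3 at fret 22 is D3 + 22 semitones = C5.
The open A3 string is 7 semitones above the open D3, so the same pitch on the A3 string lies at fret 22 − 7 = 15.

15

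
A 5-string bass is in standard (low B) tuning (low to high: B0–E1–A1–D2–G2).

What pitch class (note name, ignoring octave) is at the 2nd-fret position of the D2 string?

D2 is MIDI 38. Adding 2 gives 40; 40 mod 12 = 4, i.e. E.

E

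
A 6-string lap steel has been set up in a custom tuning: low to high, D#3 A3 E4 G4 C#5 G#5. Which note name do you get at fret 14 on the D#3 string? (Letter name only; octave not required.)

Each fret is one semitone, so D#3 + 14 = F.

F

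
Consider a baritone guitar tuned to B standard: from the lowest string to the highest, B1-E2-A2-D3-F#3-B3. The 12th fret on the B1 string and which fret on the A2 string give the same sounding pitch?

2

B1 at fret 12 is B1 + 12 semitones = B2.
The open A2 string is 10 semitones above the open B1, so the same pitch on the A2 string lies at fret 12 − 10 = 2.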